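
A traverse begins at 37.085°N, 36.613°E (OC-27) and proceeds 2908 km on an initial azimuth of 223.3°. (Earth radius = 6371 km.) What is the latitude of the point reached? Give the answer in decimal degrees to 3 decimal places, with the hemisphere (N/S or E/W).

16.581°N

δ = d/R = 2908/6371 = 0.456443 rad
φ₂ = arcsin(sin φ₁ cos δ + cos φ₁ sin δ cos θ)
   = arcsin(0.60300·0.89763 + 0.79774·0.44076·-0.72777) = 16.58123°
λ₂ = λ₁ + atan2(sin θ sin δ cos φ₁, cos δ − sin φ₁ sin φ₂) = 18.22831°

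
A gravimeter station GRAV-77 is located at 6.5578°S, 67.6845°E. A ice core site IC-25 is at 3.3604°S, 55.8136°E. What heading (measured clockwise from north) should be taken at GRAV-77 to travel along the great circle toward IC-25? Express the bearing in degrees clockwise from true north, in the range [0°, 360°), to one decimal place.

284.6°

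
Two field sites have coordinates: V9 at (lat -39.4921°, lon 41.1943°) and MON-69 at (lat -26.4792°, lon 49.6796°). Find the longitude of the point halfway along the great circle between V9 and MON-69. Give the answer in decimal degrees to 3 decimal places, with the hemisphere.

Bx = cos φ₂ cos Δλ = 0.885298,  By = cos φ₂ sin Δλ = 0.132077
φₘ = atan2(sin φ₁ + sin φ₂, √((cos φ₁ + Bx)² + By²)) = -33.05709°
λₘ = λ₁ + atan2(By, cos φ₁ + Bx) = 45.75158°

45.752°E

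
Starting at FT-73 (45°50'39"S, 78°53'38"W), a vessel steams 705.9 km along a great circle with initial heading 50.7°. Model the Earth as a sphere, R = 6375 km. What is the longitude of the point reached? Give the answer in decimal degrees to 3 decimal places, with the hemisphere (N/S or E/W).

FT-73: φ = -45.84417°, λ = -78.89389°
δ = d/R = 705.9/6375 = 0.110729 rad
φ₂ = arcsin(sin φ₁ cos δ + cos φ₁ sin δ cos θ)
   = arcsin(-0.71745·0.99388 + 0.69661·0.11050·0.63338) = -41.62846°
λ₂ = λ₁ + atan2(sin θ sin δ cos φ₁, cos δ − sin φ₁ sin φ₂) = -72.32475°

72.325°W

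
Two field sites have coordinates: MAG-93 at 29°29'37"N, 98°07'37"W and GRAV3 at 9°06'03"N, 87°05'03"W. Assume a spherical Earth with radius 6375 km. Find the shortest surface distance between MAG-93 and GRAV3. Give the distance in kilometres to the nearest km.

2544 km

MAG-93: φ = +29.49361°, λ = -98.12694°
GRAV3: φ = +9.10083°, λ = -87.08417°
Δφ = -20.3928°,  Δλ = 11.0428°
a = sin²(Δφ/2) + cos φ₁ cos φ₂ sin²(Δλ/2) = 0.039294
c = 2·arcsin(√a) = 0.399096 rad = 22.8665°
d = R·c = 6375 × 0.399096 = 2544.2 km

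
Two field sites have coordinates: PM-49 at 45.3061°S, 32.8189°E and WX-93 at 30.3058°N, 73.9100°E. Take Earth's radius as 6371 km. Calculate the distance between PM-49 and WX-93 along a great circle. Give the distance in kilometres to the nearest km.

9376 km

Δφ = 75.6119°,  Δλ = 41.0911°
a = sin²(Δφ/2) + cos φ₁ cos φ₂ sin²(Δλ/2) = 0.450544
c = 2·arcsin(√a) = 1.471722 rad = 84.3234°
d = R·c = 6371 × 1.471722 = 9376.3 km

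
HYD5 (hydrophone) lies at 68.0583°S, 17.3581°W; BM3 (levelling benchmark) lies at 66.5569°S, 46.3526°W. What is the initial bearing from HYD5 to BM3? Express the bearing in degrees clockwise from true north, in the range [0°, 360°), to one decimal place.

264.1°

Δλ = -28.9945°
y = sin Δλ · cos φ₂ = -0.192842
x = cos φ₁ sin φ₂ − sin φ₁ cos φ₂ cos Δλ = -0.020049
θ = atan2(y, x) = -95.9356° → 264.0644° (mod 360°)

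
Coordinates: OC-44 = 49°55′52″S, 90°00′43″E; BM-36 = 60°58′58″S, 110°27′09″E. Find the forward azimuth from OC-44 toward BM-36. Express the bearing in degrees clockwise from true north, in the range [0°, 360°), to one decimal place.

141.8°

OC-44: φ = -49.93111°, λ = +90.01194°
BM-36: φ = -60.98278°, λ = +110.45250°
Δλ = 20.4406°
y = sin Δλ · cos φ₂ = 0.169404
x = cos φ₁ sin φ₂ − sin φ₁ cos φ₂ cos Δλ = -0.215067
θ = atan2(y, x) = 141.7732° → 141.7732° (mod 360°)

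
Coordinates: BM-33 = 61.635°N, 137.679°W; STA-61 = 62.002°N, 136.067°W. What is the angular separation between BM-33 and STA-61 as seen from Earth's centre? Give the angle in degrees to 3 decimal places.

0.845°

Δφ = 0.3670°,  Δλ = 1.6120°
a = sin²(Δφ/2) + cos φ₁ cos φ₂ sin²(Δλ/2) = 0.000054
c = 2·arcsin(√a) = 0.014750 rad = 0.8451°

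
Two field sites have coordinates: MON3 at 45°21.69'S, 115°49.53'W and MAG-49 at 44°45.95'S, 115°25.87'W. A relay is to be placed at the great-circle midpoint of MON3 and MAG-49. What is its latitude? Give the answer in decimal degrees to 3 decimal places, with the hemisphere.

MON3: φ = -45.36150°, λ = -115.82550°
MAG-49: φ = -44.76583°, λ = -115.43117°
Bx = cos φ₂ cos Δλ = 0.709974,  By = cos φ₂ sin Δλ = 0.004886
φₘ = atan2(sin φ₁ + sin φ₂, √((cos φ₁ + Bx)² + By²)) = -45.06384°
λₘ = λ₁ + atan2(By, cos φ₁ + Bx) = -115.62731°

45.064°S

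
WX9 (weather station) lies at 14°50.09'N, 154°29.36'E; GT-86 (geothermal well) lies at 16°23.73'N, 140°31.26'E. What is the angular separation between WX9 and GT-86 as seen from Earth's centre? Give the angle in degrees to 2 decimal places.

13.54°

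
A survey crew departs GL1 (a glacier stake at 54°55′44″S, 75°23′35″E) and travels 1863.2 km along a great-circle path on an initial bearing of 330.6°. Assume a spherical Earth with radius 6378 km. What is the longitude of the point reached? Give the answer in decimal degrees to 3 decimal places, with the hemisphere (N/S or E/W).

GL1: φ = -54.92889°, λ = +75.39306°
δ = d/R = 1863.2/6378 = 0.292129 rad
φ₂ = arcsin(sin φ₁ cos δ + cos φ₁ sin δ cos θ)
   = arcsin(-0.81844·0.95763 + 0.57459·0.28799·0.87121) = -39.76184°
λ₂ = λ₁ + atan2(sin θ sin δ cos φ₁, cos δ − sin φ₁ sin φ₂) = 64.79525°

64.795°E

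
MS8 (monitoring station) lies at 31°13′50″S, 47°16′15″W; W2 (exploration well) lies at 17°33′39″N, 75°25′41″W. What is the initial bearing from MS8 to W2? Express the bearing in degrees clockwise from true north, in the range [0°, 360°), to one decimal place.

MS8: φ = -31.23056°, λ = -47.27083°
W2: φ = +17.56083°, λ = -75.42806°
Δλ = -28.1572°
y = sin Δλ · cos φ₂ = -0.449901
x = cos φ₁ sin φ₂ − sin φ₁ cos φ₂ cos Δλ = 0.693816
θ = atan2(y, x) = -32.9612° → 327.0388° (mod 360°)

327.0°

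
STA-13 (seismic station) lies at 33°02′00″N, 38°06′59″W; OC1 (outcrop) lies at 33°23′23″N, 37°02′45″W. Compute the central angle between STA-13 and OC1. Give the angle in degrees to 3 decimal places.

0.964°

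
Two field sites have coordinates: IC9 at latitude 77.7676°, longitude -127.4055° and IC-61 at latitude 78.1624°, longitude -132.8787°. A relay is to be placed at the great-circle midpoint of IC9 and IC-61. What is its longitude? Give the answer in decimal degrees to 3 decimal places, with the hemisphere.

Bx = cos φ₂ cos Δλ = 0.204203,  By = cos φ₂ sin Δλ = -0.019566
φₘ = atan2(sin φ₁ + sin φ₂, √((cos φ₁ + Bx)² + By²)) = 77.97832°
λₘ = λ₁ + atan2(By, cos φ₁ + Bx) = -130.09784°

130.098°W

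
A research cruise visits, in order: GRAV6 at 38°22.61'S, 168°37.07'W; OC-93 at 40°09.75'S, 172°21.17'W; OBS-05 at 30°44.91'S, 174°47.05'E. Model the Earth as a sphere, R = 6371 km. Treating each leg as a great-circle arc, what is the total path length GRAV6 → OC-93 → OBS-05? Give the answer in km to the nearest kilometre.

1941 km

GRAV6: φ = -38.37683°, λ = -168.61783°
OC-93: φ = -40.16250°, λ = -172.35283°
OBS-05: φ = -30.74850°, λ = +174.78417°
GRAV6→OC-93: c = 0.059306 rad, d = 377.84 km
OC-93→OBS-05: c = 0.245358 rad, d = 1563.18 km
Total = 377.84 + 1563.18 = 1941.02 km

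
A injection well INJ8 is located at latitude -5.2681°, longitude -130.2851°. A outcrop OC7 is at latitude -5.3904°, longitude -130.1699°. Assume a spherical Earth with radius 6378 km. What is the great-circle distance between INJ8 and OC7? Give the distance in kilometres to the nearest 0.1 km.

Δφ = -0.1223°,  Δλ = 0.1152°
a = sin²(Δφ/2) + cos φ₁ cos φ₂ sin²(Δλ/2) = 0.000002
c = 2·arcsin(√a) = 0.002926 rad = 0.1677°
d = R·c = 6378 × 0.002926 = 18.7 km

18.7 km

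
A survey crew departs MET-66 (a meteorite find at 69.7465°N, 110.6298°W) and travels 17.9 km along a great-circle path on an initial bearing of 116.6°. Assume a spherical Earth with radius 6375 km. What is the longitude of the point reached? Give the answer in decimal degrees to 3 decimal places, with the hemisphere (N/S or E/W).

δ = d/R = 17.9/6375 = 0.002808 rad
φ₂ = arcsin(sin φ₁ cos δ + cos φ₁ sin δ cos θ)
   = arcsin(0.93817·1.00000 + 0.34617·0.00281·-0.44776) = 69.67398°
λ₂ = λ₁ + atan2(sin θ sin δ cos φ₁, cos δ − sin φ₁ sin φ₂) = -110.21568°

110.216°W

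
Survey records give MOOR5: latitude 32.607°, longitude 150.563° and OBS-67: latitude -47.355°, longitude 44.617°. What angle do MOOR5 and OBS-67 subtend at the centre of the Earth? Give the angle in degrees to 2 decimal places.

123.58°

Δφ = -79.9620°,  Δλ = -105.9460°
a = sin²(Δφ/2) + cos φ₁ cos φ₂ sin²(Δλ/2) = 0.776580
c = 2·arcsin(√a) = 2.156949 rad = 123.5841°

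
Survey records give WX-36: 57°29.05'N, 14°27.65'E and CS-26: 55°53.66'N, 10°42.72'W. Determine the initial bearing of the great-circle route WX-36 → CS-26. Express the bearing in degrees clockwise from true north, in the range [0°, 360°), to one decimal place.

274.1°

WX-36: φ = +57.48417°, λ = +14.46083°
CS-26: φ = +55.89433°, λ = -10.71200°
Δλ = -25.1728°
y = sin Δλ · cos φ₂ = -0.238503
x = cos φ₁ sin φ₂ − sin φ₁ cos φ₂ cos Δλ = 0.017160
θ = atan2(y, x) = -85.8846° → 274.1154° (mod 360°)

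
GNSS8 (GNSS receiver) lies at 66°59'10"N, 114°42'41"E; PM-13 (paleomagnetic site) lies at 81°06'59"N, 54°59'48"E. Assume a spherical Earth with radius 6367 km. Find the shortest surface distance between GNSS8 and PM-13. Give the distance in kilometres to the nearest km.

GNSS8: φ = +66.98611°, λ = +114.71139°
PM-13: φ = +81.11639°, λ = +54.99667°
Δφ = 14.1303°,  Δλ = -59.7147°
a = sin²(Δφ/2) + cos φ₁ cos φ₂ sin²(Δλ/2) = 0.030092
c = 2·arcsin(√a) = 0.348705 rad = 19.9793°
d = R·c = 6367 × 0.348705 = 2220.2 km

2220 km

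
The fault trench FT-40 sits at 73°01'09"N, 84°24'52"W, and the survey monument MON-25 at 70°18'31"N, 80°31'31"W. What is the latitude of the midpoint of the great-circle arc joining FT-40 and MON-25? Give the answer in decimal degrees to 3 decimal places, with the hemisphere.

71.674°N

FT-40: φ = +73.01917°, λ = -84.41444°
MON-25: φ = +70.30861°, λ = -80.52528°
Bx = cos φ₂ cos Δλ = 0.336178,  By = cos φ₂ sin Δλ = 0.022854
φₘ = atan2(sin φ₁ + sin φ₂, √((cos φ₁ + Bx)² + By²)) = 71.67369°
λₘ = λ₁ + atan2(By, cos φ₁ + Bx) = -82.33099°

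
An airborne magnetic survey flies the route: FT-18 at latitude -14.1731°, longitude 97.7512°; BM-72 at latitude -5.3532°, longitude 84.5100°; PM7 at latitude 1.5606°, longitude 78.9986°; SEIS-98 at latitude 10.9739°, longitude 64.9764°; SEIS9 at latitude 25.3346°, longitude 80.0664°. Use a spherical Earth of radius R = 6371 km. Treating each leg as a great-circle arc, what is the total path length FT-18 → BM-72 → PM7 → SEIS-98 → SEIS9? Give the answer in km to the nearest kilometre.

FT-18→BM-72: c = 0.274683 rad, d = 1750.00 km
BM-72→PM7: c = 0.154248 rad, d = 982.71 km
PM7→SEIS-98: c = 0.293311 rad, d = 1868.68 km
SEIS-98→SEIS9: c = 0.353526 rad, d = 2252.31 km
Total = 1750.00 + 982.71 + 1868.68 + 2252.31 = 6853.71 km

6854 km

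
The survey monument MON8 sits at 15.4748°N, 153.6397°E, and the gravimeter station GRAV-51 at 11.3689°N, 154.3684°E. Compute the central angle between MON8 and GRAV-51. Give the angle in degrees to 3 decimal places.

Δφ = -4.1059°,  Δλ = 0.7287°
a = sin²(Δφ/2) + cos φ₁ cos φ₂ sin²(Δλ/2) = 0.001321
c = 2·arcsin(√a) = 0.072721 rad = 4.1666°

4.167°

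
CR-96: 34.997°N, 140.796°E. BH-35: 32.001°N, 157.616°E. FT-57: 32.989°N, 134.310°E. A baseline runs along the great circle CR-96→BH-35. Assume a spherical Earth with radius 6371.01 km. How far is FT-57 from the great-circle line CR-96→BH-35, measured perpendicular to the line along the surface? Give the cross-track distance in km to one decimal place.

278.8 km

δ₁₃ = central angle CR-96→FT-57 = 0.100161 rad  (haversine)
θ₁₃ = bearing CR-96→FT-57 = 251.360°,  θ₁₂ = bearing CR-96→BH-35 = 97.305°
dₓₜ = R·arcsin(sin δ₁₃ · sin(θ₁₃ − θ₁₂)) = 6371.01·arcsin(0.09999·sin(154.055°)) = 278.809 km
|dₓₜ| = 278.809 km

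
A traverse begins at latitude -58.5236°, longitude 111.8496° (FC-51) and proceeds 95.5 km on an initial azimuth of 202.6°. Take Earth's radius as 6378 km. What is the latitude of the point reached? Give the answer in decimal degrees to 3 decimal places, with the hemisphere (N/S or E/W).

δ = d/R = 95.5/6378 = 0.014973 rad
φ₂ = arcsin(sin φ₁ cos δ + cos φ₁ sin δ cos θ)
   = arcsin(-0.85286·0.99989 + 0.52215·0.01497·-0.92321) = -59.31404°
λ₂ = λ₁ + atan2(sin θ sin δ cos φ₁, cos δ − sin φ₁ sin φ₂) = 111.20358°

59.314°S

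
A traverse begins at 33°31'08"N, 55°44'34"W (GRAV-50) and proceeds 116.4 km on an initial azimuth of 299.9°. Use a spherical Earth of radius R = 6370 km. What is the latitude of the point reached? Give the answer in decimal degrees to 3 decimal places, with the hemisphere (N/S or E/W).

34.036°N

GRAV-50: φ = +33.51889°, λ = -55.74278°
δ = d/R = 116.4/6370 = 0.018273 rad
φ₂ = arcsin(sin φ₁ cos δ + cos φ₁ sin δ cos θ)
   = arcsin(0.55221·0.99983 + 0.83370·0.01827·0.49849) = 34.03598°
λ₂ = λ₁ + atan2(sin θ sin δ cos φ₁, cos δ − sin φ₁ sin φ₂) = -56.83803°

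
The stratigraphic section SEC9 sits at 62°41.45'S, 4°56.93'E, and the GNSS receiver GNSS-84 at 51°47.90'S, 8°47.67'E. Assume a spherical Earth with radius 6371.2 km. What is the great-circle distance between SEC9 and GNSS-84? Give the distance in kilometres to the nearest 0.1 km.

1232.6 km

SEC9: φ = -62.69083°, λ = +4.94883°
GNSS-84: φ = -51.79833°, λ = +8.79450°
Δφ = 10.8925°,  Δλ = 3.8457°
a = sin²(Δφ/2) + cos φ₁ cos φ₂ sin²(Δλ/2) = 0.009328
c = 2·arcsin(√a) = 0.193462 rad = 11.0845°
d = R·c = 6371.2 × 0.193462 = 1232.6 km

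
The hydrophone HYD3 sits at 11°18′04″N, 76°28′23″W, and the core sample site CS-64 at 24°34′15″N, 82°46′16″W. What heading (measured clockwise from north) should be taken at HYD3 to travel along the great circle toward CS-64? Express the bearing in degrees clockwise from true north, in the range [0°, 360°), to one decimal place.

HYD3: φ = +11.30111°, λ = -76.47306°
CS-64: φ = +24.57083°, λ = -82.77111°
Δλ = -6.2981°
y = sin Δλ · cos φ₂ = -0.099767
x = cos φ₁ sin φ₂ − sin φ₁ cos φ₂ cos Δλ = 0.230611
θ = atan2(y, x) = -23.3943° → 336.6057° (mod 360°)

336.6°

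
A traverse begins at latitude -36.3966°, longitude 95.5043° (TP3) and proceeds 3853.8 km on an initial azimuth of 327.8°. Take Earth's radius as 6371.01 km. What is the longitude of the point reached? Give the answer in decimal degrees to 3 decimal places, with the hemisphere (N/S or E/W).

δ = d/R = 3853.8/6371.01 = 0.604896 rad
φ₂ = arcsin(sin φ₁ cos δ + cos φ₁ sin δ cos θ)
   = arcsin(-0.59337·0.82256 + 0.80493·0.56868·0.84619) = -5.78200°
λ₂ = λ₁ + atan2(sin θ sin δ cos φ₁, cos δ − sin φ₁ sin φ₂) = 77.77117°

77.771°E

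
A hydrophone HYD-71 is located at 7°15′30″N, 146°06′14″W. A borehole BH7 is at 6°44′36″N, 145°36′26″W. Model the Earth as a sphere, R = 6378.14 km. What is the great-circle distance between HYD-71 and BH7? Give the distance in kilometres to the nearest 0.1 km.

79.4 km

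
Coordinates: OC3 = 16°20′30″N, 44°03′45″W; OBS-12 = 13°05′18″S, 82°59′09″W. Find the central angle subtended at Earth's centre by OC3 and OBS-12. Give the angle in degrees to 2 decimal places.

OC3: φ = +16.34167°, λ = -44.06250°
OBS-12: φ = -13.08833°, λ = -82.98583°
Δφ = -29.4300°,  Δλ = -38.9233°
a = sin²(Δφ/2) + cos φ₁ cos φ₂ sin²(Δλ/2) = 0.168276
c = 2·arcsin(√a) = 0.845379 rad = 48.4367°

48.44°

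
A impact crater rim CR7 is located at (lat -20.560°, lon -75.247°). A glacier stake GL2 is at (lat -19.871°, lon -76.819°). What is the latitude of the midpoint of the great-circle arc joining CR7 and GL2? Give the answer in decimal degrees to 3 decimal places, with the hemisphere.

Bx = cos φ₂ cos Δλ = 0.940106,  By = cos φ₂ sin Δλ = -0.025800
φₘ = atan2(sin φ₁ + sin φ₂, √((cos φ₁ + Bx)² + By²)) = -20.21725°
λₘ = λ₁ + atan2(By, cos φ₁ + Bx) = -76.03474°

20.217°S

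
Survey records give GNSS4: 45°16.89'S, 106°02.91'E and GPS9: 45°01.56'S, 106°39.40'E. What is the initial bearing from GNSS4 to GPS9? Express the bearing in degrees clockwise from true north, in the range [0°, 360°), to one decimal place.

59.4°

GNSS4: φ = -45.28150°, λ = +106.04850°
GPS9: φ = -45.02600°, λ = +106.65667°
Δλ = 0.6082°
y = sin Δλ · cos φ₂ = 0.007502
x = cos φ₁ sin φ₂ − sin φ₁ cos φ₂ cos Δλ = 0.004431
θ = atan2(y, x) = 59.4322° → 59.4322° (mod 360°)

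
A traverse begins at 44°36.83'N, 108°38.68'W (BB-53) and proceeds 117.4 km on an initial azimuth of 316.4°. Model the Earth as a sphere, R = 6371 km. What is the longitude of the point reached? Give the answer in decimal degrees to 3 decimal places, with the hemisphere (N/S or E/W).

109.681°W

BB-53: φ = +44.61383°, λ = -108.64467°
δ = d/R = 117.4/6371 = 0.018427 rad
φ₂ = arcsin(sin φ₁ cos δ + cos φ₁ sin δ cos θ)
   = arcsin(0.70232·0.99983 + 0.71186·0.01843·0.72417) = 45.37377°
λ₂ = λ₁ + atan2(sin θ sin δ cos φ₁, cos δ − sin φ₁ sin φ₂) = -109.68114°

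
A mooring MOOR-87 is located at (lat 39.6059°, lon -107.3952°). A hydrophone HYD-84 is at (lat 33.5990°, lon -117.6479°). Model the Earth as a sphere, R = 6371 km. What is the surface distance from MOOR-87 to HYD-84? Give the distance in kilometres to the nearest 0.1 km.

1131.8 km

Δφ = -6.0069°,  Δλ = -10.2527°
a = sin²(Δφ/2) + cos φ₁ cos φ₂ sin²(Δλ/2) = 0.007869
c = 2·arcsin(√a) = 0.177646 rad = 10.1784°
d = R·c = 6371 × 0.177646 = 1131.8 km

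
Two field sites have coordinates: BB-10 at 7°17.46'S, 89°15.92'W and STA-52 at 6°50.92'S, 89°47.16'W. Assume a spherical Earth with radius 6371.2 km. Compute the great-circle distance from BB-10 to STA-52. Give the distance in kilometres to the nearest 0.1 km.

BB-10: φ = -7.29100°, λ = -89.26533°
STA-52: φ = -6.84867°, λ = -89.78600°
Δφ = 0.4423°,  Δλ = -0.5207°
a = sin²(Δφ/2) + cos φ₁ cos φ₂ sin²(Δλ/2) = 0.000035
c = 2·arcsin(√a) = 0.011871 rad = 0.6802°
d = R·c = 6371.2 × 0.011871 = 75.6 km

75.6 km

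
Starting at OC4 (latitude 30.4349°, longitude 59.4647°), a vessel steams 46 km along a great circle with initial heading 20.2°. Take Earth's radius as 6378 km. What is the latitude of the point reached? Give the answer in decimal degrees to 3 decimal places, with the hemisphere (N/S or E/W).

30.823°N

δ = d/R = 46/6378 = 0.007212 rad
φ₂ = arcsin(sin φ₁ cos δ + cos φ₁ sin δ cos θ)
   = arcsin(0.50656·0.99997 + 0.86221·0.00721·0.93849) = 30.82261°
λ₂ = λ₁ + atan2(sin θ sin δ cos φ₁, cos δ − sin φ₁ sin φ₂) = 59.63086°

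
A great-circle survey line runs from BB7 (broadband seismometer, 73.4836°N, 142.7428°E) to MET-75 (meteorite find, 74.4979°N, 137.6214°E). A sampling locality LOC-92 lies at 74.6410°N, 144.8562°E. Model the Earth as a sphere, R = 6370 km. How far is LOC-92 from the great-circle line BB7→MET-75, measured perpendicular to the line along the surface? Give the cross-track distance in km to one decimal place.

140.5 km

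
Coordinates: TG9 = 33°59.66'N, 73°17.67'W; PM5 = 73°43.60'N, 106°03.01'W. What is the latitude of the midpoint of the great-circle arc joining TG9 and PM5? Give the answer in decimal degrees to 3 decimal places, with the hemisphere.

54.701°N

TG9: φ = +33.99433°, λ = -73.29450°
PM5: φ = +73.72667°, λ = -106.05017°
Bx = cos φ₂ cos Δλ = 0.235661,  By = cos φ₂ sin Δλ = -0.151615
φₘ = atan2(sin φ₁ + sin φ₂, √((cos φ₁ + Bx)² + By²)) = 54.70128°
λₘ = λ₁ + atan2(By, cos φ₁ + Bx) = -81.39863°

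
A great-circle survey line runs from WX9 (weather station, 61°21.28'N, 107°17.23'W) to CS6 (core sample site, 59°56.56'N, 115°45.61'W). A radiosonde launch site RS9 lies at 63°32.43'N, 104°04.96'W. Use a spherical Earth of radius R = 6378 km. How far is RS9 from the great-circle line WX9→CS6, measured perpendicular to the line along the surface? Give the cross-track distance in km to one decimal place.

197.5 km

WX9: φ = +61.35467°, λ = -107.28717°
CS6: φ = +59.94267°, λ = -115.76017°
RS9: φ = +63.54050°, λ = -104.08267°
δ₁₃ = central angle WX9→RS9 = 0.046082 rad  (haversine)
θ₁₃ = bearing WX9→RS9 = 32.730°,  θ₁₂ = bearing WX9→CS6 = 254.950°
dₓₜ = R·arcsin(sin δ₁₃ · sin(θ₁₃ − θ₁₂)) = 6378·arcsin(0.04607·sin(-222.220°)) = 197.465 km
|dₓₜ| = 197.465 km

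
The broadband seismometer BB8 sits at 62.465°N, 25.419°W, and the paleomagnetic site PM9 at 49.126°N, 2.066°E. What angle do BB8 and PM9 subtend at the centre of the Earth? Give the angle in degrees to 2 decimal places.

Δφ = -13.3390°,  Δλ = 27.4850°
a = sin²(Δφ/2) + cos φ₁ cos φ₂ sin²(Δλ/2) = 0.030562
c = 2·arcsin(√a) = 0.351443 rad = 20.1362°

20.14°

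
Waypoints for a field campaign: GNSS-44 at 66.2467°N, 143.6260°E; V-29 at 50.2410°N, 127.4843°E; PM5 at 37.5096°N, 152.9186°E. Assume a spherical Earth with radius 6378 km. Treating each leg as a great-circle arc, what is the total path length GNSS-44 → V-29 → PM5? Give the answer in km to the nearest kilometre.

GNSS-44→V-29: c = 0.314089 rad, d = 2003.26 km
V-29→PM5: c = 0.386478 rad, d = 2464.95 km
Total = 2003.26 + 2464.95 = 4468.21 km

4468 km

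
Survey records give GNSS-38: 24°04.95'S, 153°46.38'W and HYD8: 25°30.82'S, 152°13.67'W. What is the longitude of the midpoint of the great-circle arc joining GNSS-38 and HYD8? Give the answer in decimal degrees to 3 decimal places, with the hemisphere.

GNSS-38: φ = -24.08250°, λ = -153.77300°
HYD8: φ = -25.51367°, λ = -152.22783°
Bx = cos φ₂ cos Δλ = 0.902154,  By = cos φ₂ sin Δλ = 0.024335
φₘ = atan2(sin φ₁ + sin φ₂, √((cos φ₁ + Bx)² + By²)) = -24.80007°
λₘ = λ₁ + atan2(By, cos φ₁ + Bx) = -153.00488°

153.005°W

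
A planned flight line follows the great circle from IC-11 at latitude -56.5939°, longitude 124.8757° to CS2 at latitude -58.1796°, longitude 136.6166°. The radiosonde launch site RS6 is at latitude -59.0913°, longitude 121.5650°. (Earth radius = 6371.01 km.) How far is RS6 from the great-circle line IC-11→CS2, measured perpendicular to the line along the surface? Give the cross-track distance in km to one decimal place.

328.4 km

δ₁₃ = central angle IC-11→RS6 = 0.053332 rad  (haversine)
θ₁₃ = bearing IC-11→RS6 = 213.814°,  θ₁₂ = bearing IC-11→CS2 = 108.970°
dₓₜ = R·arcsin(sin δ₁₃ · sin(θ₁₃ − θ₁₂)) = 6371.01·arcsin(0.05331·sin(104.843°)) = 328.428 km
|dₓₜ| = 328.428 km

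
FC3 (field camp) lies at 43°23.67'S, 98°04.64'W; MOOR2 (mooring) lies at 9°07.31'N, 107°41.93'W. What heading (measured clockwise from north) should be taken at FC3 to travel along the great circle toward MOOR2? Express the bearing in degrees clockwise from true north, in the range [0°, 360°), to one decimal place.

FC3: φ = -43.39450°, λ = -98.07733°
MOOR2: φ = +9.12183°, λ = -107.69883°
Δλ = -9.6215°
y = sin Δλ · cos φ₂ = -0.165025
x = cos φ₁ sin φ₂ − sin φ₁ cos φ₂ cos Δλ = 0.783985
θ = atan2(y, x) = -11.8869° → 348.1131° (mod 360°)

348.1°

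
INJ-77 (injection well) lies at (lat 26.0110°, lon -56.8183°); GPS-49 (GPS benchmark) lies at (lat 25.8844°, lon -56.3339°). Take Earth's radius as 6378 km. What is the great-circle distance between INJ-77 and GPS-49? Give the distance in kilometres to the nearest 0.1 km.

Δφ = -0.1266°,  Δλ = 0.4844°
a = sin²(Δφ/2) + cos φ₁ cos φ₂ sin²(Δλ/2) = 0.000016
c = 2·arcsin(√a) = 0.007917 rad = 0.4536°
d = R·c = 6378 × 0.007917 = 50.5 km

50.5 km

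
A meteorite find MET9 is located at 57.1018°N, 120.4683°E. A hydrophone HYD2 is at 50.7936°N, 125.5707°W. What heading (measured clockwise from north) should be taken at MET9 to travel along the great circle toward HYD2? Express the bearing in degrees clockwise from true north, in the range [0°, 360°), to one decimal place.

42.2°

Δλ = 113.9610°
y = sin Δλ · cos φ₂ = 0.577641
x = cos φ₁ sin φ₂ − sin φ₁ cos φ₂ cos Δλ = 0.636416
θ = atan2(y, x) = 42.2284° → 42.2284° (mod 360°)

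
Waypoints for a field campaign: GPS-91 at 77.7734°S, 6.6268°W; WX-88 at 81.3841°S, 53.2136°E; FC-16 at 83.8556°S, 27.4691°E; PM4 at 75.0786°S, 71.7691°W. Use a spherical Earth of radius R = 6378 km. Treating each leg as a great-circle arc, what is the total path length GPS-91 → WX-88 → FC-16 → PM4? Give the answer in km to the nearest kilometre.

3550 km

GPS-91→WX-88: c = 0.188810 rad, d = 1204.23 km
WX-88→FC-16: c = 0.071034 rad, d = 453.05 km
FC-16→PM4: c = 0.296707 rad, d = 1892.40 km
Total = 1204.23 + 453.05 + 1892.40 = 3549.68 km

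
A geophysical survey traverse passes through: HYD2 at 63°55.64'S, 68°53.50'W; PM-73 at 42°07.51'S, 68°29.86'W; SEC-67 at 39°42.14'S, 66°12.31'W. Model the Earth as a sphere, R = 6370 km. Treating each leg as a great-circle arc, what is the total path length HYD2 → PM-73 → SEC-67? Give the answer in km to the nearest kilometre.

2755 km

HYD2: φ = -63.92733°, λ = -68.89167°
PM-73: φ = -42.12517°, λ = -68.49767°
SEC-67: φ = -39.70233°, λ = -66.20517°
HYD2→PM-73: c = 0.380540 rad, d = 2424.04 km
PM-73→SEC-67: c = 0.051980 rad, d = 331.11 km
Total = 2424.04 + 331.11 = 2755.15 km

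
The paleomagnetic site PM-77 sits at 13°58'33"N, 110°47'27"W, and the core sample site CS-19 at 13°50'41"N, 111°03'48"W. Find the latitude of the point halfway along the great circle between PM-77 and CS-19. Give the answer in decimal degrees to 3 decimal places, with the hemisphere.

PM-77: φ = +13.97583°, λ = -110.79083°
CS-19: φ = +13.84472°, λ = -111.06333°
Bx = cos φ₂ cos Δλ = 0.970937,  By = cos φ₂ sin Δλ = -0.004618
φₘ = atan2(sin φ₁ + sin φ₂, √((cos φ₁ + Bx)² + By²)) = 13.91032°
λₘ = λ₁ + atan2(By, cos φ₁ + Bx) = -110.92712°

13.910°N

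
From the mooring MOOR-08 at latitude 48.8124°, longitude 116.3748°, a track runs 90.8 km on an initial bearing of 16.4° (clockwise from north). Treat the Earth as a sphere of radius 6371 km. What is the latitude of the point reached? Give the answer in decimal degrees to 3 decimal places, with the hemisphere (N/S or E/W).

49.595°N

δ = d/R = 90.8/6371 = 0.014252 rad
φ₂ = arcsin(sin φ₁ cos δ + cos φ₁ sin δ cos θ)
   = arcsin(0.75256·0.99990 + 0.65853·0.01425·0.95931) = 49.59522°
λ₂ = λ₁ + atan2(sin θ sin δ cos φ₁, cos δ − sin φ₁ sin φ₂) = 116.73049°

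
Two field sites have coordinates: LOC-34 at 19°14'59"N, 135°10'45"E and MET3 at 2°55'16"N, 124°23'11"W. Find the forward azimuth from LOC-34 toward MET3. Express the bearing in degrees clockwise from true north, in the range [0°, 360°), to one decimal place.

83.7°

LOC-34: φ = +19.24972°, λ = +135.17917°
MET3: φ = +2.92111°, λ = -124.38639°
Δλ = 100.4344°
y = sin Δλ · cos φ₂ = 0.982185
x = cos φ₁ sin φ₂ − sin φ₁ cos φ₂ cos Δλ = 0.107744
θ = atan2(y, x) = 83.7398° → 83.7398° (mod 360°)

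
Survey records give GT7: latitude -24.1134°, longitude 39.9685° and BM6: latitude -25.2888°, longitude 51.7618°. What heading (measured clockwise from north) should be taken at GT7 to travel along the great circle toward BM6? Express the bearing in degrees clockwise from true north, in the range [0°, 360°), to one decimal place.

98.7°

Δλ = 11.7933°
y = sin Δλ · cos φ₂ = 0.184795
x = cos φ₁ sin φ₂ − sin φ₁ cos φ₂ cos Δλ = -0.028311
θ = atan2(y, x) = 98.7100° → 98.7100° (mod 360°)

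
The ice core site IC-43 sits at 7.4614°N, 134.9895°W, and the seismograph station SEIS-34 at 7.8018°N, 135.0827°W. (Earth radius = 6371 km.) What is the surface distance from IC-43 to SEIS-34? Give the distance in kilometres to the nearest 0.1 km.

Δφ = 0.3404°,  Δλ = -0.0932°
a = sin²(Δφ/2) + cos φ₁ cos φ₂ sin²(Δλ/2) = 0.000009
c = 2·arcsin(√a) = 0.006156 rad = 0.3527°
d = R·c = 6371 × 0.006156 = 39.2 km

39.2 km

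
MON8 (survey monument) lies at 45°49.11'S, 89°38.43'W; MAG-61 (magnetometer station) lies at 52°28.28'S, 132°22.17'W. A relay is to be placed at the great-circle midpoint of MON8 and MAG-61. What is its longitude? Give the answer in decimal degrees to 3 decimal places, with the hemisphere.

109.499°W

MON8: φ = -45.81850°, λ = -89.64050°
MAG-61: φ = -52.47133°, λ = -132.36950°
Bx = cos φ₂ cos Δλ = 0.447470,  By = cos φ₂ sin Δλ = -0.413333
φₘ = atan2(sin φ₁ + sin φ₂, √((cos φ₁ + Bx)² + By²)) = -51.14151°
λₘ = λ₁ + atan2(By, cos φ₁ + Bx) = -109.49909°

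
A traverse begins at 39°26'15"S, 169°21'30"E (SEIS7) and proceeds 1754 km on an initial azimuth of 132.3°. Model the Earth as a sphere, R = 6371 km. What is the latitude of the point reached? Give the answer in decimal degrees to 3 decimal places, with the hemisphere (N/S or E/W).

SEIS7: φ = -39.43750°, λ = +169.35833°
δ = d/R = 1754/6371 = 0.275310 rad
φ₂ = arcsin(sin φ₁ cos δ + cos φ₁ sin δ cos θ)
   = arcsin(-0.63524·0.96234 + 0.77232·0.27185·-0.67301) = -48.81727°
λ₂ = λ₁ + atan2(sin θ sin δ cos φ₁, cos δ − sin φ₁ sin φ₂) = -172.86211°

48.817°S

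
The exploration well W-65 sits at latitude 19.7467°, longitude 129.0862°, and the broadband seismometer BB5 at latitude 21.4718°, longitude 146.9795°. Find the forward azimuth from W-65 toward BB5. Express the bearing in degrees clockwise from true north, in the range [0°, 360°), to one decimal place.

81.0°

Δλ = 17.8933°
y = sin Δλ · cos φ₂ = 0.285922
x = cos φ₁ sin φ₂ − sin φ₁ cos φ₂ cos Δλ = 0.045312
θ = atan2(y, x) = 80.9948° → 80.9948° (mod 360°)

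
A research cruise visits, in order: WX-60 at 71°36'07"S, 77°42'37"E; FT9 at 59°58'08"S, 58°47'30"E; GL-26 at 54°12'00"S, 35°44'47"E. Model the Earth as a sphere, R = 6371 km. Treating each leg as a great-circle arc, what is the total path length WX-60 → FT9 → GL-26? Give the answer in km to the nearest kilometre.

3063 km

WX-60: φ = -71.60194°, λ = +77.71028°
FT9: φ = -59.96889°, λ = +58.79167°
GL-26: φ = -54.20000°, λ = +35.74639°
WX-60→FT9: c = 0.241726 rad, d = 1540.04 km
FT9→GL-26: c = 0.239012 rad, d = 1522.74 km
Total = 1540.04 + 1522.74 = 3062.78 km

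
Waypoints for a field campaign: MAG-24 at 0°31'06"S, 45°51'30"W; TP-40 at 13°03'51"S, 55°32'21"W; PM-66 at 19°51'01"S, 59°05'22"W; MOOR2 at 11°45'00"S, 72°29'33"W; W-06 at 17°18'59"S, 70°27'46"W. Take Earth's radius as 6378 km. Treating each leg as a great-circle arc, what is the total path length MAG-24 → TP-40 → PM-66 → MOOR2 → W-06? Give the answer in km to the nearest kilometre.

MAG-24: φ = -0.51833°, λ = -45.85833°
TP-40: φ = -13.06417°, λ = -55.53917°
PM-66: φ = -19.85028°, λ = -59.08944°
MOOR2: φ = -11.75000°, λ = -72.49250°
W-06: φ = -17.31639°, λ = -70.46278°
MAG-24→TP-40: c = 0.275639 rad, d = 1758.03 km
TP-40→PM-66: c = 0.132492 rad, d = 845.03 km
PM-66→MOOR2: c = 0.265575 rad, d = 1693.84 km
MOOR2→W-06: c = 0.103021 rad, d = 657.07 km
Total = 1758.03 + 845.03 + 1693.84 + 657.07 = 4953.97 km

4954 km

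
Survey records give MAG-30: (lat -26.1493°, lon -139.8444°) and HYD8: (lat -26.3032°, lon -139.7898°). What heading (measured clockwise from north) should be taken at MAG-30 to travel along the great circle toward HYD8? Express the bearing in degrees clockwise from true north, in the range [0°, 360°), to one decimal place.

162.4°

Δλ = 0.0546°
y = sin Δλ · cos φ₂ = 0.000854
x = cos φ₁ sin φ₂ − sin φ₁ cos φ₂ cos Δλ = -0.002686
θ = atan2(y, x) = 162.3582° → 162.3582° (mod 360°)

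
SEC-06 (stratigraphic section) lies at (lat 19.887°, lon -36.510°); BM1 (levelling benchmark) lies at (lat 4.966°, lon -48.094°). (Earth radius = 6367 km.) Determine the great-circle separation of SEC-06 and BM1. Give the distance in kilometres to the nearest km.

Δφ = -14.9210°,  Δλ = -11.5840°
a = sin²(Δφ/2) + cos φ₁ cos φ₂ sin²(Δλ/2) = 0.026400
c = 2·arcsin(√a) = 0.326410 rad = 18.7019°
d = R·c = 6367 × 0.326410 = 2078.2 km

2078 km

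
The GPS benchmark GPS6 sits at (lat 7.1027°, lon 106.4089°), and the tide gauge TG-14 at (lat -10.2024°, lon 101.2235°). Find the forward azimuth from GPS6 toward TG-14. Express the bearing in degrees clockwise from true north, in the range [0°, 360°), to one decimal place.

196.7°

Δλ = -5.1854°
y = sin Δλ · cos φ₂ = -0.088950
x = cos φ₁ sin φ₂ − sin φ₁ cos φ₂ cos Δλ = -0.296962
θ = atan2(y, x) = -163.3253° → 196.6747° (mod 360°)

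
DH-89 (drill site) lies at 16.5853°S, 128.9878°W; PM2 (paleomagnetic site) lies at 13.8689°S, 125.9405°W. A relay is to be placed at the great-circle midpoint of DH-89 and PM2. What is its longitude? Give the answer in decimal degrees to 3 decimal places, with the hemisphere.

127.454°W

Bx = cos φ₂ cos Δλ = 0.969474,  By = cos φ₂ sin Δλ = 0.051611
φₘ = atan2(sin φ₁ + sin φ₂, √((cos φ₁ + Bx)² + By²)) = -15.23224°
λₘ = λ₁ + atan2(By, cos φ₁ + Bx) = -127.45431°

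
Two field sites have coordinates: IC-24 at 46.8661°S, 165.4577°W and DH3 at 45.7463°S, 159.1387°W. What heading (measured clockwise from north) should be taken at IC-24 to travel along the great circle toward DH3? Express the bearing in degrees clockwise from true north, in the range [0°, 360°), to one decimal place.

77.9°

Δλ = 6.3190°
y = sin Δλ · cos φ₂ = 0.076807
x = cos φ₁ sin φ₂ − sin φ₁ cos φ₂ cos Δλ = 0.016449
θ = atan2(y, x) = 77.9121° → 77.9121° (mod 360°)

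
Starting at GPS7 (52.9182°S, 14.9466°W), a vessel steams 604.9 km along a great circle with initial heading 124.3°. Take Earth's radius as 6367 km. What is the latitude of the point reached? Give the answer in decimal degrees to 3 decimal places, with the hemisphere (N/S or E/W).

55.732°S

δ = d/R = 604.9/6367 = 0.095005 rad
φ₂ = arcsin(sin φ₁ cos δ + cos φ₁ sin δ cos θ)
   = arcsin(-0.79778·0.99549 + 0.60295·0.09486·-0.56353) = -55.73174°
λ₂ = λ₁ + atan2(sin θ sin δ cos φ₁, cos δ − sin φ₁ sin φ₂) = -6.94641°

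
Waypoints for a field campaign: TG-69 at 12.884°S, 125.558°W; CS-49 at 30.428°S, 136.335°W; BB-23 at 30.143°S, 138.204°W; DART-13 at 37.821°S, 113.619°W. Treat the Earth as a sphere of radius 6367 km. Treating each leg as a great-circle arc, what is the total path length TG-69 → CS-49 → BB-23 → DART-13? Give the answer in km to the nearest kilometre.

4836 km

TG-69→CS-49: c = 0.352072 rad, d = 2241.64 km
CS-49→BB-23: c = 0.028604 rad, d = 182.12 km
BB-23→DART-13: c = 0.378805 rad, d = 2411.85 km
Total = 2241.64 + 182.12 + 2411.85 = 4835.61 km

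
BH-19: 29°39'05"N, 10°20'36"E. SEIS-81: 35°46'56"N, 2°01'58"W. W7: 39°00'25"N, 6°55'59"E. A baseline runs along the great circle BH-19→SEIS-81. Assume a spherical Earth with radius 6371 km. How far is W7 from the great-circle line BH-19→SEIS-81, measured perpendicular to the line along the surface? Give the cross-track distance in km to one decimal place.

702.7 km

BH-19: φ = +29.65139°, λ = +10.34333°
SEIS-81: φ = +35.78222°, λ = -2.03278°
W7: φ = +39.00694°, λ = +6.93306°
δ₁₃ = central angle BH-19→W7 = 0.170484 rad  (haversine)
θ₁₃ = bearing BH-19→W7 = 344.190°,  θ₁₂ = bearing BH-19→SEIS-81 = 303.738°
dₓₜ = R·arcsin(sin δ₁₃ · sin(θ₁₃ − θ₁₂)) = 6371·arcsin(0.16966·sin(40.452°)) = 702.720 km
|dₓₜ| = 702.720 km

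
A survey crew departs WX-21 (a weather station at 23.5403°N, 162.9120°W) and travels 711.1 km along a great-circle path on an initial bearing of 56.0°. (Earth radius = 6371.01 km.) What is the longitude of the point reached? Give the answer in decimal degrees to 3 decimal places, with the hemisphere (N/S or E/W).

δ = d/R = 711.1/6371.01 = 0.111615 rad
φ₂ = arcsin(sin φ₁ cos δ + cos φ₁ sin δ cos θ)
   = arcsin(0.39939·0.99378 + 0.91678·0.11138·0.55919) = 27.00127°
λ₂ = λ₁ + atan2(sin θ sin δ cos φ₁, cos δ − sin φ₁ sin φ₂) = -156.96331°

156.963°W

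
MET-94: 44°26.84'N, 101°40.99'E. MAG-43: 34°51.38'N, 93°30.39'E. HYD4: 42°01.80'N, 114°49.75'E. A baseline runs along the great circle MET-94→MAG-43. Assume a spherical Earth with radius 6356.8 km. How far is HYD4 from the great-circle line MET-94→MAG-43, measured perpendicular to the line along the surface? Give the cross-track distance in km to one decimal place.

MET-94: φ = +44.44733°, λ = +101.68317°
MAG-43: φ = +34.85633°, λ = +93.50650°
HYD4: φ = +42.03000°, λ = +114.82917°
δ₁₃ = central angle MET-94→HYD4 = 0.172181 rad  (haversine)
θ₁₃ = bearing MET-94→HYD4 = 99.591°,  θ₁₂ = bearing MET-94→MAG-43 = 215.977°
dₓₜ = R·arcsin(sin δ₁₃ · sin(θ₁₃ − θ₁₂)) = 6356.8·arcsin(0.17133·sin(-116.386°)) = -979.528 km
|dₓₜ| = 979.528 km

979.5 km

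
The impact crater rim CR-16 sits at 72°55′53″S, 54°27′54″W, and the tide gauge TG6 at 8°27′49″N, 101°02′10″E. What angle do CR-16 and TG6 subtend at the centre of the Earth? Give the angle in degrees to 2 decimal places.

CR-16: φ = -72.93139°, λ = -54.46500°
TG6: φ = +8.46361°, λ = +101.03611°
Δφ = 81.3950°,  Δλ = 155.5011°
a = sin²(Δφ/2) + cos φ₁ cos φ₂ sin²(Δλ/2) = 0.702440
c = 2·arcsin(√a) = 1.987645 rad = 113.8837°

113.88°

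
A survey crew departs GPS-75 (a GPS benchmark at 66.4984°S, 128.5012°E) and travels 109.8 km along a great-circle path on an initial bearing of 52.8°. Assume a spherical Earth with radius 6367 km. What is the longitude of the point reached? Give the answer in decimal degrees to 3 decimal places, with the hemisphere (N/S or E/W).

130.428°E

δ = d/R = 109.8/6367 = 0.017245 rad
φ₂ = arcsin(sin φ₁ cos δ + cos φ₁ sin δ cos θ)
   = arcsin(-0.91705·0.99985 + 0.39877·0.01724·0.60460) = -65.88889°
λ₂ = λ₁ + atan2(sin θ sin δ cos φ₁, cos δ − sin φ₁ sin φ₂) = 130.42807°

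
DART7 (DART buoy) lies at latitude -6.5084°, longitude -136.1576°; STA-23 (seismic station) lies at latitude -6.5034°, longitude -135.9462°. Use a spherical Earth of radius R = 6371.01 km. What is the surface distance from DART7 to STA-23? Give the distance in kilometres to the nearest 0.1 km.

Δφ = 0.0050°,  Δλ = 0.2114°
a = sin²(Δφ/2) + cos φ₁ cos φ₂ sin²(Δλ/2) = 0.000003
c = 2·arcsin(√a) = 0.003667 rad = 0.2101°
d = R·c = 6371.01 × 0.003667 = 23.4 km

23.4 km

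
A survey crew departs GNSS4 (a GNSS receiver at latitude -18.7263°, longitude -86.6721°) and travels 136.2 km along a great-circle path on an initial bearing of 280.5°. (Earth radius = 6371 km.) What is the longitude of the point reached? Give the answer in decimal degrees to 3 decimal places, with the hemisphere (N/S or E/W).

δ = d/R = 136.2/6371 = 0.021378 rad
φ₂ = arcsin(sin φ₁ cos δ + cos φ₁ sin δ cos θ)
   = arcsin(-0.32105·0.99977 + 0.94706·0.02138·0.18224) = -18.49882°
λ₂ = λ₁ + atan2(sin θ sin δ cos φ₁, cos δ − sin φ₁ sin φ₂) = -87.94209°

87.942°W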